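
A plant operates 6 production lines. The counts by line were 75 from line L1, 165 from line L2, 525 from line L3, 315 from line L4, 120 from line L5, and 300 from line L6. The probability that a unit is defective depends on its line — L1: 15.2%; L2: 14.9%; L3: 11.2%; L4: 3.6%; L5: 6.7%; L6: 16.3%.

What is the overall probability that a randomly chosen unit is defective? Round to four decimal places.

Total: 75 + 165 + 525 + 315 + 120 + 300 = 1500.
P(L1) = 75/1500 = 0.05. P(L2) = 165/1500 = 0.11. P(L3) = 525/1500 = 0.35. P(L4) = 315/1500 = 0.21. P(L5) = 120/1500 = 0.08. P(L6) = 300/1500 = 0.2.
Summing over the partition,
P(D) = P(D|L1)·P(L1) + P(D|L2)·P(L2) + P(D|L3)·P(L3) + P(D|L4)·P(L4) + P(D|L5)·P(L5) + P(D|L6)·P(L6)
      = 0.152·0.05 + 0.149·0.11 + 0.112·0.35 + 0.036·0.21 + 0.067·0.08 + 0.163·0.2
      = 0.0076 + 0.01639 + 0.0392 + 0.00756 + 0.00536 + 0.0326 = 0.10871

0.1087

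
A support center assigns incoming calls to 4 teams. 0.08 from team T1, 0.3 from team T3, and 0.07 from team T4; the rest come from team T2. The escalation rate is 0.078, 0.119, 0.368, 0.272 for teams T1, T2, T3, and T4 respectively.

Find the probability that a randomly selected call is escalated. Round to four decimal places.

P(T2) = 1 − (0.08 + 0.3 + 0.07) = 0.55.
P(E) = P(E|T1)·P(T1) + P(E|T2)·P(T2) + P(E|T3)·P(T3) + P(E|T4)·P(T4)
      = 0.078·0.08 + 0.119·0.55 + 0.368·0.3 + 0.272·0.07
      = 0.00624 + 0.06545 + 0.1104 + 0.01904 = 0.20113

0.2011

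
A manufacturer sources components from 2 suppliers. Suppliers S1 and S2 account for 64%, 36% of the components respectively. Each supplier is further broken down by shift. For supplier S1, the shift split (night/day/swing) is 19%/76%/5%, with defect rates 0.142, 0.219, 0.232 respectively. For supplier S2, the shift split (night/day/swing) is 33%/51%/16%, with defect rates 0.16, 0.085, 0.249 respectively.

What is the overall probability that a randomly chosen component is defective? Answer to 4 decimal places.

0.1802

P(D|S1) = 0.19·0.142 + 0.76·0.219 + 0.05·0.232 = 0.02698 + 0.16644 + 0.0116 = 0.20502
P(D|S2) = 0.33·0.16 + 0.51·0.085 + 0.16·0.249 = 0.0528 + 0.04335 + 0.03984 = 0.13599
Then overall,
P(D) = 0.64·0.20502 + 0.36·0.13599
      = 0.1312128 + 0.0489564 = 0.1801692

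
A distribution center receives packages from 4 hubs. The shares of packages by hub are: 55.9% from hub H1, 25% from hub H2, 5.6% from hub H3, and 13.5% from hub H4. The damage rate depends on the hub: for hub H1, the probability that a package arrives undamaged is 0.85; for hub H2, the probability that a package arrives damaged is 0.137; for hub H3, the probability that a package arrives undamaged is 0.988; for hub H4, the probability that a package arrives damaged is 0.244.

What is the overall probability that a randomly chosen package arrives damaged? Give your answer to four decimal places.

P(D|H1) = 1 − 0.85 = 0.15.
P(D|H3) = 1 − 0.988 = 0.012.
P(D) = P(D|H1)·P(H1) + P(D|H2)·P(H2) + P(D|H3)·P(H3) + P(D|H4)·P(H4)
      = 0.15·0.559 + 0.137·0.25 + 0.012·0.056 + 0.244·0.135
      = 0.08385 + 0.03425 + 0.000672 + 0.03294 = 0.151712

0.1517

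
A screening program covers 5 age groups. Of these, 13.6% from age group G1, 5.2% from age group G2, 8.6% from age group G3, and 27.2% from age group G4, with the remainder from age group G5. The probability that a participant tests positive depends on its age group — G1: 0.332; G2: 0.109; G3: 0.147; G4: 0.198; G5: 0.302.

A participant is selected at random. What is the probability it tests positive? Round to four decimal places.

0.2544

P(G5) = 1 − (0.136 + 0.052 + 0.086 + 0.272) = 0.454.
Using total probability over the partition,
P(T) = P(T|G1)·P(G1) + P(T|G2)·P(G2) + P(T|G3)·P(G3) + P(T|G4)·P(G4) + P(T|G5)·P(G5)
      = 0.332·0.136 + 0.109·0.052 + 0.147·0.086 + 0.198·0.272 + 0.302·0.454
      = 0.045152 + 0.005668 + 0.012642 + 0.053856 + 0.137108 = 0.254426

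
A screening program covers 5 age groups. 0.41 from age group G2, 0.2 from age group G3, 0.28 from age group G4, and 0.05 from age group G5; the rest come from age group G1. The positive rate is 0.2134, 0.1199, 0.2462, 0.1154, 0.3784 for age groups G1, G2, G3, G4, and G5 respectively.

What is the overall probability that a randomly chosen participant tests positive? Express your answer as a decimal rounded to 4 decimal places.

0.1624

P(G1) = 1 − (0.41 + 0.2 + 0.28 + 0.05) = 0.06.
By the law of total probability,
P(T) = P(T|G1)·P(G1) + P(T|G2)·P(G2) + P(T|G3)·P(G3) + P(T|G4)·P(G4) + P(T|G5)·P(G5)
      = 0.2134·0.06 + 0.1199·0.41 + 0.2462·0.2 + 0.1154·0.28 + 0.3784·0.05
      = 0.012804 + 0.049159 + 0.04924 + 0.032312 + 0.01892 = 0.162435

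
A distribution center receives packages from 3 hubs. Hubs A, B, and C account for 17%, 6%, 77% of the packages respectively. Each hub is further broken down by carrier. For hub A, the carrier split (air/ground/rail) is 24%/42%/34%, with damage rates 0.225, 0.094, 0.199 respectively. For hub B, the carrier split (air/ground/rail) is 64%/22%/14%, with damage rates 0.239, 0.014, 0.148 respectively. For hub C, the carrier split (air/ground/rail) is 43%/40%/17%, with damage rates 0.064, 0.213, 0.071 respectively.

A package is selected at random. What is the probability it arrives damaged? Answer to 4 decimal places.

P(D|A) = 0.24·0.225 + 0.42·0.094 + 0.34·0.199 = 0.054 + 0.03948 + 0.06766 = 0.16114
P(D|B) = 0.64·0.239 + 0.22·0.014 + 0.14·0.148 = 0.15296 + 0.00308 + 0.02072 = 0.17676
P(D|C) = 0.43·0.064 + 0.4·0.213 + 0.17·0.071 = 0.02752 + 0.0852 + 0.01207 = 0.12479
Then overall,
P(D) = 0.17·0.16114 + 0.06·0.17676 + 0.77·0.12479
      = 0.0273938 + 0.0106056 + 0.0960883 = 0.1340877

P(D) ≈ 0.1341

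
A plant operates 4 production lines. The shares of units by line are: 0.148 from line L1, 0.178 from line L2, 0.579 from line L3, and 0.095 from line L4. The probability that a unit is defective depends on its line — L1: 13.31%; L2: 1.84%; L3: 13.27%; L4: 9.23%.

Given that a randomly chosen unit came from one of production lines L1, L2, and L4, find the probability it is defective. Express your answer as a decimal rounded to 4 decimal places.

Let S = {L1, L2, L4}.
P(S) = 0.148 + 0.178 + 0.095 = 0.421.
P(D ∩ S) = 0.1331·0.148 + 0.0184·0.178 + 0.0923·0.095 = 0.0196988 + 0.0032752 + 0.0087685 = 0.0317425.
P(D | S) = 0.0317425 / 0.421 = 0.075398…

0.0754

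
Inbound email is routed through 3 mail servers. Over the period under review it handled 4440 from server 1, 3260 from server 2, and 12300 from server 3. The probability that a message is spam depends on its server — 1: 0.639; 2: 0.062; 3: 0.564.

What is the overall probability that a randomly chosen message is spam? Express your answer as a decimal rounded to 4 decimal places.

Total: 4440 + 3260 + 12300 = 20000.
P(1) = 4440/20000 = 0.222. P(2) = 3260/20000 = 0.163. P(3) = 12300/20000 = 0.615.
Summing over the partition,
P(S) = P(S|1)·P(1) + P(S|2)·P(2) + P(S|3)·P(3)
      = 0.639·0.222 + 0.062·0.163 + 0.564·0.615
      = 0.141858 + 0.010106 + 0.34686 = 0.498824

P(S) ≈ 0.4988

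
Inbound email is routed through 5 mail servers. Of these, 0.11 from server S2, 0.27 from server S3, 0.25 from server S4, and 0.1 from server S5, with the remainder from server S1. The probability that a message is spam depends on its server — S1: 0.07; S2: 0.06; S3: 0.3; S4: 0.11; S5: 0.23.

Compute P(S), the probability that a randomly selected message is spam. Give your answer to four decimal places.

P(S1) = 1 − (0.11 + 0.27 + 0.25 + 0.1) = 0.27.
P(S) = P(S|S1)·P(S1) + P(S|S2)·P(S2) + P(S|S3)·P(S3) + P(S|S4)·P(S4) + P(S|S5)·P(S5)
      = 0.07·0.27 + 0.06·0.11 + 0.3·0.27 + 0.11·0.25 + 0.23·0.1
      = 0.0189 + 0.0066 + 0.081 + 0.0275 + 0.023 = 0.157

P(S) ≈ 0.1570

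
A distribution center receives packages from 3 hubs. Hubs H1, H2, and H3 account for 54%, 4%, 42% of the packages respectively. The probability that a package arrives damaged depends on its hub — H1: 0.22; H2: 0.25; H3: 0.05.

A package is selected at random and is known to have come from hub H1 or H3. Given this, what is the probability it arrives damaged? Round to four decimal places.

0.1456

Let S = {H1, H3}.
P(S) = 0.54 + 0.42 = 0.96.
P(D ∩ S) = 0.22·0.54 + 0.05·0.42 = 0.1188 + 0.021 = 0.1398.
P(D | S) = 0.1398 / 0.96 = 0.145625…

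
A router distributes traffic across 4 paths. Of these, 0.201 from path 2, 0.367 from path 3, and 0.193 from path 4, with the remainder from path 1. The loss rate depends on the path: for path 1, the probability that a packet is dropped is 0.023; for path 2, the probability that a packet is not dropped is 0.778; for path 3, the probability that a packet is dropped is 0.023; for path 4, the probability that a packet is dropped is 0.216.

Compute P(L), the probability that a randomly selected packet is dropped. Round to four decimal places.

P(1) = 1 − (0.201 + 0.367 + 0.193) = 0.239.
P(L|2) = 1 − 0.778 = 0.222.
Using total probability over the partition,
P(L) = P(L|1)·P(1) + P(L|2)·P(2) + P(L|3)·P(3) + P(L|4)·P(4)
      = 0.023·0.239 + 0.222·0.201 + 0.023·0.367 + 0.216·0.193
      = 0.005497 + 0.044622 + 0.008441 + 0.041688 = 0.100248

0.1002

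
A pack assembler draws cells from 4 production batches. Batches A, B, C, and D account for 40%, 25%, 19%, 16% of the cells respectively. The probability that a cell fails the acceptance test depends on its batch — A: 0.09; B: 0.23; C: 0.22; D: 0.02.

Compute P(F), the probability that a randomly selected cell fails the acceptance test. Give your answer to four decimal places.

Using total probability over the partition,
P(F) = P(F|A)·P(A) + P(F|B)·P(B) + P(F|C)·P(C) + P(F|D)·P(D)
      = 0.09·0.4 + 0.23·0.25 + 0.22·0.19 + 0.02·0.16
      = 0.036 + 0.0575 + 0.0418 + 0.0032 = 0.1385

P(F) ≈ 0.1385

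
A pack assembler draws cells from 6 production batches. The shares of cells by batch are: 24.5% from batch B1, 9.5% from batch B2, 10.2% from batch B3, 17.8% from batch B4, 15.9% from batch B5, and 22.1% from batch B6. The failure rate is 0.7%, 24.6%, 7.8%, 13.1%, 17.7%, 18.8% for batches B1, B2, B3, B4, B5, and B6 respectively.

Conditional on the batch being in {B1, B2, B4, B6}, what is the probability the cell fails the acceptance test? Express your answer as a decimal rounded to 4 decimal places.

Let S = {B1, B2, B4, B6}.
P(S) = 0.245 + 0.095 + 0.178 + 0.221 = 0.739.
P(F ∩ S) = 0.007·0.245 + 0.246·0.095 + 0.131·0.178 + 0.188·0.221 = 0.001715 + 0.02337 + 0.023318 + 0.041548 = 0.089951.
P(F | S) = 0.089951 / 0.739 = 0.121720…

0.1217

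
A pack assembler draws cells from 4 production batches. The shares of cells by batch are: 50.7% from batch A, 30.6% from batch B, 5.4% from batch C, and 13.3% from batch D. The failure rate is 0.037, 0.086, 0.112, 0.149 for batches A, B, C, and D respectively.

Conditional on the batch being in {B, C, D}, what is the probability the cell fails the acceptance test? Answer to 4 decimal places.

Let S = {B, C, D}.
P(S) = 0.306 + 0.054 + 0.133 = 0.493.
P(F ∩ S) = 0.086·0.306 + 0.112·0.054 + 0.149·0.133 = 0.026316 + 0.006048 + 0.019817 = 0.052181.
P(F | S) = 0.052181 / 0.493 = 0.105844…

0.1058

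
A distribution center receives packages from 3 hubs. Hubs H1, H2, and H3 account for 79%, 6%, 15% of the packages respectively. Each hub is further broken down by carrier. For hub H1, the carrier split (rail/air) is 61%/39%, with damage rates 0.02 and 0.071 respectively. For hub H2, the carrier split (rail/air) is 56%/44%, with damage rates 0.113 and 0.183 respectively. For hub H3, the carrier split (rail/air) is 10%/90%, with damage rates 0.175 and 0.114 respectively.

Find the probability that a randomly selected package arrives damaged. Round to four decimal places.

0.0582

P(D|H1) = 0.61·0.02 + 0.39·0.071 = 0.0122 + 0.02769 = 0.03989
P(D|H2) = 0.56·0.113 + 0.44·0.183 = 0.06328 + 0.08052 = 0.1438
P(D|H3) = 0.1·0.175 + 0.9·0.114 = 0.0175 + 0.1026 = 0.1201
Then overall,
P(D) = 0.79·0.03989 + 0.06·0.1438 + 0.15·0.1201
      = 0.0315131 + 0.008628 + 0.018015 = 0.0581561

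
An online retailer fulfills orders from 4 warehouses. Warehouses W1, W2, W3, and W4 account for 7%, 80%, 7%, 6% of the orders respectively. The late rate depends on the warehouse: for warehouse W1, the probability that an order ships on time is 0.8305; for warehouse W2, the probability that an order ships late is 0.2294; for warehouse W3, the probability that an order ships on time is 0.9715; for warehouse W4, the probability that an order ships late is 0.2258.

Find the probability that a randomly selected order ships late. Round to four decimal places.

P(L|W1) = 1 − 0.8305 = 0.1695.
P(L|W3) = 1 − 0.9715 = 0.0285.
Using total probability over the partition,
P(L) = P(L|W1)·P(W1) + P(L|W2)·P(W2) + P(L|W3)·P(W3) + P(L|W4)·P(W4)
      = 0.1695·0.07 + 0.2294·0.8 + 0.0285·0.07 + 0.2258·0.06
      = 0.011865 + 0.18352 + 0.001995 + 0.013548 = 0.210928

0.2109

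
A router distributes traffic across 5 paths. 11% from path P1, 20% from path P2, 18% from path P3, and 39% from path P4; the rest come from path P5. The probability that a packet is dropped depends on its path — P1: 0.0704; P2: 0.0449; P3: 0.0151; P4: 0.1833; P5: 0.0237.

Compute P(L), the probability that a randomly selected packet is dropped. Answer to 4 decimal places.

P(L) ≈ 0.0938

P(P5) = 1 − (0.11 + 0.2 + 0.18 + 0.39) = 0.12.
By the law of total probability,
P(L) = P(L|P1)·P(P1) + P(L|P2)·P(P2) + P(L|P3)·P(P3) + P(L|P4)·P(P4) + P(L|P5)·P(P5)
      = 0.0704·0.11 + 0.0449·0.2 + 0.0151·0.18 + 0.1833·0.39 + 0.0237·0.12
      = 0.007744 + 0.00898 + 0.002718 + 0.071487 + 0.002844 = 0.093773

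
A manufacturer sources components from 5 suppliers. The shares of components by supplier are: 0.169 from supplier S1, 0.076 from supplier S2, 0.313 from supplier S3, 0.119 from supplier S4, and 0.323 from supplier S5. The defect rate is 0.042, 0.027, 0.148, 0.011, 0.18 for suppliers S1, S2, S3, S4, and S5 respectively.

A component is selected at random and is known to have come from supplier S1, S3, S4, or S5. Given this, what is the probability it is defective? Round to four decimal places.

Let S = {S1, S3, S4, S5}.
P(S) = 0.169 + 0.313 + 0.119 + 0.323 = 0.924.
P(D ∩ S) = 0.042·0.169 + 0.148·0.313 + 0.011·0.119 + 0.18·0.323 = 0.007098 + 0.046324 + 0.001309 + 0.05814 = 0.112871.
P(D | S) = 0.112871 / 0.924 = 0.122155…

0.1222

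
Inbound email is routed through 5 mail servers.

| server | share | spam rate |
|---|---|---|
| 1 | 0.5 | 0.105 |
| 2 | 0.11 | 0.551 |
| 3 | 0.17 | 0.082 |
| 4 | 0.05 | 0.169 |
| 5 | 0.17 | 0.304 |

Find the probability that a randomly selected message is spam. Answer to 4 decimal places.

P(S) = P(S|1)·P(1) + P(S|2)·P(2) + P(S|3)·P(3) + P(S|4)·P(4) + P(S|5)·P(5)
      = 0.105·0.5 + 0.551·0.11 + 0.082·0.17 + 0.169·0.05 + 0.304·0.17
      = 0.0525 + 0.06061 + 0.01394 + 0.00845 + 0.05168 = 0.18718

P(S) ≈ 0.1872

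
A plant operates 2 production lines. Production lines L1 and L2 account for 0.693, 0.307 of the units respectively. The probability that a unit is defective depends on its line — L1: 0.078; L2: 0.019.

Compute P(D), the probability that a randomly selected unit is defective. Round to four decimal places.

P(D) = P(D|L1)·P(L1) + P(D|L2)·P(L2)
      = 0.078·0.693 + 0.019·0.307
      = 0.054054 + 0.005833 = 0.059887

P(D) ≈ 0.0599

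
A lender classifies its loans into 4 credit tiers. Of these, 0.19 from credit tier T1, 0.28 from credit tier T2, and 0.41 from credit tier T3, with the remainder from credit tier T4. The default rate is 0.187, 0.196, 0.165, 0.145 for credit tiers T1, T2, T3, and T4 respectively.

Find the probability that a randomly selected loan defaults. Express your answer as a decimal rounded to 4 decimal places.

P(T4) = 1 − (0.19 + 0.28 + 0.41) = 0.12.
P(D) = P(D|T1)·P(T1) + P(D|T2)·P(T2) + P(D|T3)·P(T3) + P(D|T4)·P(T4)
      = 0.187·0.19 + 0.196·0.28 + 0.165·0.41 + 0.145·0.12
      = 0.03553 + 0.05488 + 0.06765 + 0.0174 = 0.17546

0.1755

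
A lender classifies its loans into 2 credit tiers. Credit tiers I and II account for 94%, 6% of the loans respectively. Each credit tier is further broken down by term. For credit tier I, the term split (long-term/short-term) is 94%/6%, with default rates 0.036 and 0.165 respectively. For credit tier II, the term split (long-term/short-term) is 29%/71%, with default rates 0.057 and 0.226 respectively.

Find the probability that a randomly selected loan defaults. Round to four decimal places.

0.0517

P(D|I) = 0.94·0.036 + 0.06·0.165 = 0.03384 + 0.0099 = 0.04374
P(D|II) = 0.29·0.057 + 0.71·0.226 = 0.01653 + 0.16046 = 0.17699
By total probability over the outer partition,
P(D) = 0.94·0.04374 + 0.06·0.17699
      = 0.0411156 + 0.0106194 = 0.051735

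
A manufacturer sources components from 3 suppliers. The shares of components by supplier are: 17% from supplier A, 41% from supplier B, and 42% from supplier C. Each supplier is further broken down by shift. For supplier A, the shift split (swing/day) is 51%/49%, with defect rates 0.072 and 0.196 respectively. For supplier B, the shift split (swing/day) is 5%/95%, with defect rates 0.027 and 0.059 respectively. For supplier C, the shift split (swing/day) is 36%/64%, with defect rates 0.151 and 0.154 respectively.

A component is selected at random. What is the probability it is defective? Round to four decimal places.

P(D|A) = 0.51·0.072 + 0.49·0.196 = 0.03672 + 0.09604 = 0.13276
P(D|B) = 0.05·0.027 + 0.95·0.059 = 0.00135 + 0.05605 = 0.0574
P(D|C) = 0.36·0.151 + 0.64·0.154 = 0.05436 + 0.09856 = 0.15292
By total probability over the outer partition,
P(D) = 0.17·0.13276 + 0.41·0.0574 + 0.42·0.15292
      = 0.0225692 + 0.023534 + 0.0642264 = 0.1103296

P(D) ≈ 0.1103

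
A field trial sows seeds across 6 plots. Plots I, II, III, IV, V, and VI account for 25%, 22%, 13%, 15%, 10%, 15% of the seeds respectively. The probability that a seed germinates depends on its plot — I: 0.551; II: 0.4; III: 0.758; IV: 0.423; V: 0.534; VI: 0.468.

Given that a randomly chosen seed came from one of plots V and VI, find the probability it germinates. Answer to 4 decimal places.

Let S = {V, VI}.
P(S) = 0.1 + 0.15 = 0.25.
P(G ∩ S) = 0.534·0.1 + 0.468·0.15 = 0.0534 + 0.0702 = 0.1236.
P(G | S) = 0.1236 / 0.25 = 0.494400…

P(G|S) ≈ 0.4944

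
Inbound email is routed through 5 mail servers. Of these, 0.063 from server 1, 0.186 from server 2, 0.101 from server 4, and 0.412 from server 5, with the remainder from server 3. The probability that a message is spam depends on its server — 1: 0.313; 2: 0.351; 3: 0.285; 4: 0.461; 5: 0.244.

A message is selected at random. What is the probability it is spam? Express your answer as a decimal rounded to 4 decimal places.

P(3) = 1 − (0.063 + 0.186 + 0.101 + 0.412) = 0.238.
By the law of total probability,
P(S) = P(S|1)·P(1) + P(S|2)·P(2) + P(S|3)·P(3) + P(S|4)·P(4) + P(S|5)·P(5)
      = 0.313·0.063 + 0.351·0.186 + 0.285·0.238 + 0.461·0.101 + 0.244·0.412
      = 0.019719 + 0.065286 + 0.06783 + 0.046561 + 0.100528 = 0.299924

P(S) ≈ 0.2999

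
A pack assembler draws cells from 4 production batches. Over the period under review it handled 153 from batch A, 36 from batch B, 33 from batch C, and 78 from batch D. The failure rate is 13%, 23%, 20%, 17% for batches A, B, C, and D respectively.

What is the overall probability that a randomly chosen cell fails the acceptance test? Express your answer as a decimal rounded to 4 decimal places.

0.1601

Total: 153 + 36 + 33 + 78 = 300.
P(A) = 153/300 = 0.51. P(B) = 36/300 = 0.12. P(C) = 33/300 = 0.11. P(D) = 78/300 = 0.26.
P(F) = P(F|A)·P(A) + P(F|B)·P(B) + P(F|C)·P(C) + P(F|D)·P(D)
      = 0.13·0.51 + 0.23·0.12 + 0.2·0.11 + 0.17·0.26
      = 0.0663 + 0.0276 + 0.022 + 0.0442 = 0.1601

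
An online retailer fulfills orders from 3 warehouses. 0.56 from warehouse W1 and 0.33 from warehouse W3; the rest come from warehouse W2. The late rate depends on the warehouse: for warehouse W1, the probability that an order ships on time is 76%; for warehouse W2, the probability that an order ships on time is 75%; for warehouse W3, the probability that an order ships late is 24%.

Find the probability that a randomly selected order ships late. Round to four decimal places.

0.2411

P(W2) = 1 − (0.56 + 0.33) = 0.11.
P(L|W1) = 1 − 0.76 = 0.24.
P(L|W2) = 1 − 0.75 = 0.25.
By the law of total probability,
P(L) = P(L|W1)·P(W1) + P(L|W2)·P(W2) + P(L|W3)·P(W3)
      = 0.24·0.56 + 0.25·0.11 + 0.24·0.33
      = 0.1344 + 0.0275 + 0.0792 = 0.2411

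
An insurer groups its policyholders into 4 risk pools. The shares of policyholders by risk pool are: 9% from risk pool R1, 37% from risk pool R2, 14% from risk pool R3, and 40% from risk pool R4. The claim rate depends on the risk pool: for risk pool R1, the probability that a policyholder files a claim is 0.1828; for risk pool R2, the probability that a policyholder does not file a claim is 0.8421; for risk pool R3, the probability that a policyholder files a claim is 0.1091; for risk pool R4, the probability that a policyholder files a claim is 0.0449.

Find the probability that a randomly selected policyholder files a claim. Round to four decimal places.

P(C|R2) = 1 − 0.8421 = 0.1579.
Using total probability over the partition,
P(C) = P(C|R1)·P(R1) + P(C|R2)·P(R2) + P(C|R3)·P(R3) + P(C|R4)·P(R4)
      = 0.1828·0.09 + 0.1579·0.37 + 0.1091·0.14 + 0.0449·0.4
      = 0.016452 + 0.058423 + 0.015274 + 0.01796 = 0.108109

P(C) ≈ 0.1081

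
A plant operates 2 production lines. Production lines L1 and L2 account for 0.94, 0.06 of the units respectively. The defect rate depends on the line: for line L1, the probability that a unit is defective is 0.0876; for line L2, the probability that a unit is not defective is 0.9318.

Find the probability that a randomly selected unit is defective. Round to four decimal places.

P(D) ≈ 0.0864

P(D|L2) = 1 − 0.9318 = 0.0682.
P(D) = P(D|L1)·P(L1) + P(D|L2)·P(L2)
      = 0.0876·0.94 + 0.0682·0.06
      = 0.082344 + 0.004092 = 0.086436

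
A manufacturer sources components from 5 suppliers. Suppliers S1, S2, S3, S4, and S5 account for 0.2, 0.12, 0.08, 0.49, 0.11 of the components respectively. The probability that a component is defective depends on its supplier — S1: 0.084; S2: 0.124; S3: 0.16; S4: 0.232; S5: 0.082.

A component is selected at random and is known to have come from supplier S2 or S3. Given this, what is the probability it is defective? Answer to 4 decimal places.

Let S = {S2, S3}.
P(S) = 0.12 + 0.08 = 0.2.
P(D ∩ S) = 0.124·0.12 + 0.16·0.08 = 0.01488 + 0.0128 = 0.02768.
P(D | S) = 0.02768 / 0.2 = 0.138400…

0.1384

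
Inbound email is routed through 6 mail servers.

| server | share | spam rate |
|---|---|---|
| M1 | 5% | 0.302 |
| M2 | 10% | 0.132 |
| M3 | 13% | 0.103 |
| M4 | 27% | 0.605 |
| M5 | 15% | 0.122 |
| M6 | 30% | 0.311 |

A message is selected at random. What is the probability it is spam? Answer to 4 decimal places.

0.3166

P(S) = P(S|M1)·P(M1) + P(S|M2)·P(M2) + P(S|M3)·P(M3) + P(S|M4)·P(M4) + P(S|M5)·P(M5) + P(S|M6)·P(M6)
      = 0.302·0.05 + 0.132·0.1 + 0.103·0.13 + 0.605·0.27 + 0.122·0.15 + 0.311·0.3
      = 0.0151 + 0.0132 + 0.01339 + 0.16335 + 0.0183 + 0.0933 = 0.31664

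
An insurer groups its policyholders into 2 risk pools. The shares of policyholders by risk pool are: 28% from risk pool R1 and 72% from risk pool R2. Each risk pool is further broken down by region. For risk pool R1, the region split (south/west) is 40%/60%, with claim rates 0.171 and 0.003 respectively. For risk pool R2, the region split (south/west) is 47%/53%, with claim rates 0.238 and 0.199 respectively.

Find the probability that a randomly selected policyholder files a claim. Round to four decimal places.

P(C) ≈ 0.1761

P(C|R1) = 0.4·0.171 + 0.6·0.003 = 0.0684 + 0.0018 = 0.0702
P(C|R2) = 0.47·0.238 + 0.53·0.199 = 0.11186 + 0.10547 = 0.21733
Then overall,
P(C) = 0.28·0.0702 + 0.72·0.21733
      = 0.019656 + 0.1564776 = 0.1761336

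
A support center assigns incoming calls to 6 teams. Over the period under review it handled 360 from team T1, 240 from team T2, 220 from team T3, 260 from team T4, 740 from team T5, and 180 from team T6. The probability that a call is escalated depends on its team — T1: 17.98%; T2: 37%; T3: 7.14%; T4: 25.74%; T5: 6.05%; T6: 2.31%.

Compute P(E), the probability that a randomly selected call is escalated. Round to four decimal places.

Total: 360 + 240 + 220 + 260 + 740 + 180 = 2000.
P(T1) = 360/2000 = 0.18. P(T2) = 240/2000 = 0.12. P(T3) = 220/2000 = 0.11. P(T4) = 260/2000 = 0.13. P(T5) = 740/2000 = 0.37. P(T6) = 180/2000 = 0.09.
P(E) = P(E|T1)·P(T1) + P(E|T2)·P(T2) + P(E|T3)·P(T3) + P(E|T4)·P(T4) + P(E|T5)·P(T5) + P(E|T6)·P(T6)
      = 0.1798·0.18 + 0.37·0.12 + 0.0714·0.11 + 0.2574·0.13 + 0.0605·0.37 + 0.0231·0.09
      = 0.032364 + 0.0444 + 0.007854 + 0.033462 + 0.022385 + 0.002079 = 0.142544

P(E) ≈ 0.1425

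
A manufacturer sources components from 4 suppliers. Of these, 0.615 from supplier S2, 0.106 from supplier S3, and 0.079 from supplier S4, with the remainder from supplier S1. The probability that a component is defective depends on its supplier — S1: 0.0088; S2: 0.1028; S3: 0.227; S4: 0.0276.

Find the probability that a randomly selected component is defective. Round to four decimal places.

P(S1) = 1 − (0.615 + 0.106 + 0.079) = 0.2.
P(D) = P(D|S1)·P(S1) + P(D|S2)·P(S2) + P(D|S3)·P(S3) + P(D|S4)·P(S4)
      = 0.0088·0.2 + 0.1028·0.615 + 0.227·0.106 + 0.0276·0.079
      = 0.00176 + 0.063222 + 0.024062 + 0.0021804 = 0.0912244

P(D) ≈ 0.0912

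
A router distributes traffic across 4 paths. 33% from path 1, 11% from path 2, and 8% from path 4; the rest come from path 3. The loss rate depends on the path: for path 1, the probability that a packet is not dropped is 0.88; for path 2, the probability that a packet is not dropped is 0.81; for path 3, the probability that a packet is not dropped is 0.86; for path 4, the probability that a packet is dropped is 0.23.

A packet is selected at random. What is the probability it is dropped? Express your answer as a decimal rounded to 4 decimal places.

0.1461

P(3) = 1 − (0.33 + 0.11 + 0.08) = 0.48.
P(L|1) = 1 − 0.88 = 0.12.
P(L|2) = 1 − 0.81 = 0.19.
P(L|3) = 1 − 0.86 = 0.14.
By the law of total probability,
P(L) = P(L|1)·P(1) + P(L|2)·P(2) + P(L|3)·P(3) + P(L|4)·P(4)
      = 0.12·0.33 + 0.19·0.11 + 0.14·0.48 + 0.23·0.08
      = 0.0396 + 0.0209 + 0.0672 + 0.0184 = 0.1461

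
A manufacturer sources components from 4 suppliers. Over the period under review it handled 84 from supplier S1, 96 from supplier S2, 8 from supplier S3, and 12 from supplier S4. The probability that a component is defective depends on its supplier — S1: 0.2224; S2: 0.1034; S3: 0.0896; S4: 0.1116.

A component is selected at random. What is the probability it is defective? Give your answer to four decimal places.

Total: 84 + 96 + 8 + 12 = 200.
P(S1) = 84/200 = 0.42. P(S2) = 96/200 = 0.48. P(S3) = 8/200 = 0.04. P(S4) = 12/200 = 0.06.
P(D) = P(D|S1)·P(S1) + P(D|S2)·P(S2) + P(D|S3)·P(S3) + P(D|S4)·P(S4)
      = 0.2224·0.42 + 0.1034·0.48 + 0.0896·0.04 + 0.1116·0.06
      = 0.093408 + 0.049632 + 0.003584 + 0.006696 = 0.15332

P(D) ≈ 0.1533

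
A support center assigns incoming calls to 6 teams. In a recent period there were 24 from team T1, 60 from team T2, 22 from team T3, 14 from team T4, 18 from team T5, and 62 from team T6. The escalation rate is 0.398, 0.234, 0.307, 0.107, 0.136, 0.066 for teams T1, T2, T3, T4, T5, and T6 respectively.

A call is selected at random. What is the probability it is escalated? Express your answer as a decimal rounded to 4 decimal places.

Total: 24 + 60 + 22 + 14 + 18 + 62 = 200.
P(T1) = 24/200 = 0.12. P(T2) = 60/200 = 0.3. P(T3) = 22/200 = 0.11. P(T4) = 14/200 = 0.07. P(T5) = 18/200 = 0.09. P(T6) = 62/200 = 0.31.
P(E) = P(E|T1)·P(T1) + P(E|T2)·P(T2) + P(E|T3)·P(T3) + P(E|T4)·P(T4) + P(E|T5)·P(T5) + P(E|T6)·P(T6)
      = 0.398·0.12 + 0.234·0.3 + 0.307·0.11 + 0.107·0.07 + 0.136·0.09 + 0.066·0.31
      = 0.04776 + 0.0702 + 0.03377 + 0.00749 + 0.01224 + 0.02046 = 0.19192

0.1919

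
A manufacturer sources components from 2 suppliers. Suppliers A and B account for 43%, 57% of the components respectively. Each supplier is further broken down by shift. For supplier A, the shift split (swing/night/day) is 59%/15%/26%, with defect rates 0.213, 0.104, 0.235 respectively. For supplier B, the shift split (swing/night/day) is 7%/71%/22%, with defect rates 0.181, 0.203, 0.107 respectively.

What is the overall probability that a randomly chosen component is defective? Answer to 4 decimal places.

0.1898

P(D|A) = 0.59·0.213 + 0.15·0.104 + 0.26·0.235 = 0.12567 + 0.0156 + 0.0611 = 0.20237
P(D|B) = 0.07·0.181 + 0.71·0.203 + 0.22·0.107 = 0.01267 + 0.14413 + 0.02354 = 0.18034
Then overall,
P(D) = 0.43·0.20237 + 0.57·0.18034
      = 0.0870191 + 0.1027938 = 0.1898129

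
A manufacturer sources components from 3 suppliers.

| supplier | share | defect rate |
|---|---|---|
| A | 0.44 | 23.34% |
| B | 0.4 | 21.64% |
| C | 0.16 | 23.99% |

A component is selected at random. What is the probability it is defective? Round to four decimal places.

P(D) ≈ 0.2276

P(D) = P(D|A)·P(A) + P(D|B)·P(B) + P(D|C)·P(C)
      = 0.2334·0.44 + 0.2164·0.4 + 0.2399·0.16
      = 0.102696 + 0.08656 + 0.038384 = 0.22764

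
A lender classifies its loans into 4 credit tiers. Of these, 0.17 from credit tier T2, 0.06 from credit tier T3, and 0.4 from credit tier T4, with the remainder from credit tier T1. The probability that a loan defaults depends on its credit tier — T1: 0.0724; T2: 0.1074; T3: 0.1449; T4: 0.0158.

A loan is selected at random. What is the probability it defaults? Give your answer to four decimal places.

P(T1) = 1 − (0.17 + 0.06 + 0.4) = 0.37.
P(D) = P(D|T1)·P(T1) + P(D|T2)·P(T2) + P(D|T3)·P(T3) + P(D|T4)·P(T4)
      = 0.0724·0.37 + 0.1074·0.17 + 0.1449·0.06 + 0.0158·0.4
      = 0.026788 + 0.018258 + 0.008694 + 0.00632 = 0.06006

0.0601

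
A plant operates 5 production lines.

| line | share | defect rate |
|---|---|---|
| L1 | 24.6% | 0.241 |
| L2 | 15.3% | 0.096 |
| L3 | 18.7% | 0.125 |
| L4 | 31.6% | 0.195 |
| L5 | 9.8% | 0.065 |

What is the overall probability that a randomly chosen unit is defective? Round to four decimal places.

P(D) ≈ 0.1653

P(D) = P(D|L1)·P(L1) + P(D|L2)·P(L2) + P(D|L3)·P(L3) + P(D|L4)·P(L4) + P(D|L5)·P(L5)
      = 0.241·0.246 + 0.096·0.153 + 0.125·0.187 + 0.195·0.316 + 0.065·0.098
      = 0.059286 + 0.014688 + 0.023375 + 0.06162 + 0.00637 = 0.165339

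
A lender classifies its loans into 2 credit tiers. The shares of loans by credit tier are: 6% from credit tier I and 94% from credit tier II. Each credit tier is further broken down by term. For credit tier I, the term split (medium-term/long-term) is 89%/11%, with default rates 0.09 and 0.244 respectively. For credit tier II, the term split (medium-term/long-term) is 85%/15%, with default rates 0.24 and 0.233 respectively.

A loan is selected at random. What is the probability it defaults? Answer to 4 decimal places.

P(D|I) = 0.89·0.09 + 0.11·0.244 = 0.0801 + 0.02684 = 0.10694
P(D|II) = 0.85·0.24 + 0.15·0.233 = 0.204 + 0.03495 = 0.23895
Then overall,
P(D) = 0.06·0.10694 + 0.94·0.23895
      = 0.0064164 + 0.224613 = 0.2310294

P(D) ≈ 0.2310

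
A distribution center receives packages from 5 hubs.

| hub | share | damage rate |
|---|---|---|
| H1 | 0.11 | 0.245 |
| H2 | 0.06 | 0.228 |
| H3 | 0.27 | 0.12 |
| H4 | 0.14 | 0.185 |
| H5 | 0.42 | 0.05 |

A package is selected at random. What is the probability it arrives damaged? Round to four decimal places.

0.1199

Summing over the partition,
P(D) = P(D|H1)·P(H1) + P(D|H2)·P(H2) + P(D|H3)·P(H3) + P(D|H4)·P(H4) + P(D|H5)·P(H5)
      = 0.245·0.11 + 0.228·0.06 + 0.12·0.27 + 0.185·0.14 + 0.05·0.42
      = 0.02695 + 0.01368 + 0.0324 + 0.0259 + 0.021 = 0.11993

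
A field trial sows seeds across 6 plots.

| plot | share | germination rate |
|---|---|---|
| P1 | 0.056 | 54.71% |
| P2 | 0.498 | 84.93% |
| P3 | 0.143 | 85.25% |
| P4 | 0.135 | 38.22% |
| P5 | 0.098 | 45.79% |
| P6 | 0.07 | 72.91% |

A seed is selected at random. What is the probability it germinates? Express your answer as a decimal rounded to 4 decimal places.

P(G) = P(G|P1)·P(P1) + P(G|P2)·P(P2) + P(G|P3)·P(P3) + P(G|P4)·P(P4) + P(G|P5)·P(P5) + P(G|P6)·P(P6)
      = 0.5471·0.056 + 0.8493·0.498 + 0.8525·0.143 + 0.3822·0.135 + 0.4579·0.098 + 0.7291·0.07
      = 0.0306376 + 0.4229514 + 0.1219075 + 0.051597 + 0.0448742 + 0.051037 = 0.7230047

P(G) ≈ 0.7230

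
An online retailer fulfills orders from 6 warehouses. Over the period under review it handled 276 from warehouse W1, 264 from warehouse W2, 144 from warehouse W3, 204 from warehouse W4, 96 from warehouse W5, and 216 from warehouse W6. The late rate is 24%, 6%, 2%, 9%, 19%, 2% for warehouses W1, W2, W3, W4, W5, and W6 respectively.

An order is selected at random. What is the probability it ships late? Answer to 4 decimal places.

0.1049

Total: 276 + 264 + 144 + 204 + 96 + 216 = 1200.
P(W1) = 276/1200 = 0.23. P(W2) = 264/1200 = 0.22. P(W3) = 144/1200 = 0.12. P(W4) = 204/1200 = 0.17. P(W5) = 96/1200 = 0.08. P(W6) = 216/1200 = 0.18.
Using total probability over the partition,
P(L) = P(L|W1)·P(W1) + P(L|W2)·P(W2) + P(L|W3)·P(W3) + P(L|W4)·P(W4) + P(L|W5)·P(W5) + P(L|W6)·P(W6)
      = 0.24·0.23 + 0.06·0.22 + 0.02·0.12 + 0.09·0.17 + 0.19·0.08 + 0.02·0.18
      = 0.0552 + 0.0132 + 0.0024 + 0.0153 + 0.0152 + 0.0036 = 0.1049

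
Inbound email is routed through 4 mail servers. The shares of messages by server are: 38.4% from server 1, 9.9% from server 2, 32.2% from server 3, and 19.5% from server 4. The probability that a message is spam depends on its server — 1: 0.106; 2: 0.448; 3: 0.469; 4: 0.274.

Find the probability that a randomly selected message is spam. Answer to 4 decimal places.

P(S) = P(S|1)·P(1) + P(S|2)·P(2) + P(S|3)·P(3) + P(S|4)·P(4)
      = 0.106·0.384 + 0.448·0.099 + 0.469·0.322 + 0.274·0.195
      = 0.040704 + 0.044352 + 0.151018 + 0.05343 = 0.289504

0.2895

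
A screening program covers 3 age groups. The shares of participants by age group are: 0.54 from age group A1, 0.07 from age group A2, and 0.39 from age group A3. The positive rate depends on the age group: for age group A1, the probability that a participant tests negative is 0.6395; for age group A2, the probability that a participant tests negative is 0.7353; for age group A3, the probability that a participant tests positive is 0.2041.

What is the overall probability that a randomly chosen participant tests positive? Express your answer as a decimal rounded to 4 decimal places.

P(T|A1) = 1 − 0.6395 = 0.3605.
P(T|A2) = 1 − 0.7353 = 0.2647.
P(T) = P(T|A1)·P(A1) + P(T|A2)·P(A2) + P(T|A3)·P(A3)
      = 0.3605·0.54 + 0.2647·0.07 + 0.2041·0.39
      = 0.19467 + 0.018529 + 0.079599 = 0.292798

0.2928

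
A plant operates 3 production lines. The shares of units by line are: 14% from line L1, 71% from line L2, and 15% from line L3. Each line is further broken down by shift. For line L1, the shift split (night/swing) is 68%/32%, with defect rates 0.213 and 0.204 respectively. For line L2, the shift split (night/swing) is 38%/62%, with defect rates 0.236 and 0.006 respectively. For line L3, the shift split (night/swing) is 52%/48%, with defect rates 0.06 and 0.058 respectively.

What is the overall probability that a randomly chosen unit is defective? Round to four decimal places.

0.1046

P(D|L1) = 0.68·0.213 + 0.32·0.204 = 0.14484 + 0.06528 = 0.21012
P(D|L2) = 0.38·0.236 + 0.62·0.006 = 0.08968 + 0.00372 = 0.0934
P(D|L3) = 0.52·0.06 + 0.48·0.058 = 0.0312 + 0.02784 = 0.05904
By total probability over the outer partition,
P(D) = 0.14·0.21012 + 0.71·0.0934 + 0.15·0.05904
      = 0.0294168 + 0.066314 + 0.008856 = 0.1045868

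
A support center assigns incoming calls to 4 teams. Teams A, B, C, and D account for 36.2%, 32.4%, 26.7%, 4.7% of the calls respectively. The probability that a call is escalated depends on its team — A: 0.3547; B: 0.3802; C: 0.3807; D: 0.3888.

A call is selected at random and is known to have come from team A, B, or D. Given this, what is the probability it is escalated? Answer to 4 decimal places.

Let S = {A, B, D}.
P(S) = 0.362 + 0.324 + 0.047 = 0.733.
P(E ∩ S) = 0.3547·0.362 + 0.3802·0.324 + 0.3888·0.047 = 0.1284014 + 0.1231848 + 0.0182736 = 0.2698598.
P(E | S) = 0.2698598 / 0.733 = 0.368158…

0.3682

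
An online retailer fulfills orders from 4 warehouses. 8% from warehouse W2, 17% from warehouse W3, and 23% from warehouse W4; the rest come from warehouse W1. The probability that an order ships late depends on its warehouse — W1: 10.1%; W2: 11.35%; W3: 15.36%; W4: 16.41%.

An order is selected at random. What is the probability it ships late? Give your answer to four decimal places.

P(W1) = 1 − (0.08 + 0.17 + 0.23) = 0.52.
P(L) = P(L|W1)·P(W1) + P(L|W2)·P(W2) + P(L|W3)·P(W3) + P(L|W4)·P(W4)
      = 0.101·0.52 + 0.1135·0.08 + 0.1536·0.17 + 0.1641·0.23
      = 0.05252 + 0.00908 + 0.026112 + 0.037743 = 0.125455

P(L) ≈ 0.1255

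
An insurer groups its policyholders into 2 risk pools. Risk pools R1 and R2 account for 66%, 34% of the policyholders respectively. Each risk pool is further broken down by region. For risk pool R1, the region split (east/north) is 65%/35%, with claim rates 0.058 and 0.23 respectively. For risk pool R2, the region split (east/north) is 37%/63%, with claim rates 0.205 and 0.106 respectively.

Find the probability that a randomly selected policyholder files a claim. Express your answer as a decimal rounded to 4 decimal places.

P(C|R1) = 0.65·0.058 + 0.35·0.23 = 0.0377 + 0.0805 = 0.1182
P(C|R2) = 0.37·0.205 + 0.63·0.106 = 0.07585 + 0.06678 = 0.14263
Then overall,
P(C) = 0.66·0.1182 + 0.34·0.14263
      = 0.078012 + 0.0484942 = 0.1265062

0.1265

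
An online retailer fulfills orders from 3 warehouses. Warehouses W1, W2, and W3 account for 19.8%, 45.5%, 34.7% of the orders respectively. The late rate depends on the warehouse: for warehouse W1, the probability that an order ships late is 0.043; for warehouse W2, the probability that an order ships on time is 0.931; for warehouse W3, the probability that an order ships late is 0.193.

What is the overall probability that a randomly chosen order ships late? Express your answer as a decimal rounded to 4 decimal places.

P(L|W2) = 1 − 0.931 = 0.069.
P(L) = P(L|W1)·P(W1) + P(L|W2)·P(W2) + P(L|W3)·P(W3)
      = 0.043·0.198 + 0.069·0.455 + 0.193·0.347
      = 0.008514 + 0.031395 + 0.066971 = 0.10688

0.1069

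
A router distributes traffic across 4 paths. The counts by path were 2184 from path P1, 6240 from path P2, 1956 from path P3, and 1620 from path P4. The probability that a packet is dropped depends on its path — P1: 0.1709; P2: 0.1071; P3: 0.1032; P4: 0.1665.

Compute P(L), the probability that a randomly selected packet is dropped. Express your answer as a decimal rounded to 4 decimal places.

Total: 2184 + 6240 + 1956 + 1620 = 12000.
P(P1) = 2184/12000 = 0.182. P(P2) = 6240/12000 = 0.52. P(P3) = 1956/12000 = 0.163. P(P4) = 1620/12000 = 0.135.
Summing over the partition,
P(L) = P(L|P1)·P(P1) + P(L|P2)·P(P2) + P(L|P3)·P(P3) + P(L|P4)·P(P4)
      = 0.1709·0.182 + 0.1071·0.52 + 0.1032·0.163 + 0.1665·0.135
      = 0.0311038 + 0.055692 + 0.0168216 + 0.0224775 = 0.1260949

P(L) ≈ 0.1261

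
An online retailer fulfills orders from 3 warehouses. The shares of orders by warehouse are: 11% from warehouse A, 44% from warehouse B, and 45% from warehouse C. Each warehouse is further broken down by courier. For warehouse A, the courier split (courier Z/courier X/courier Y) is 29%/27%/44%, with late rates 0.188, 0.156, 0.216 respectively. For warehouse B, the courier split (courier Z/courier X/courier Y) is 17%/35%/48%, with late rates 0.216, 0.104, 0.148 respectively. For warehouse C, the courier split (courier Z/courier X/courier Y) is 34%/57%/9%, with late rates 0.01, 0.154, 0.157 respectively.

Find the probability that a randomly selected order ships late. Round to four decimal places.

P(L|A) = 0.29·0.188 + 0.27·0.156 + 0.44·0.216 = 0.05452 + 0.04212 + 0.09504 = 0.19168
P(L|B) = 0.17·0.216 + 0.35·0.104 + 0.48·0.148 = 0.03672 + 0.0364 + 0.07104 = 0.14416
P(L|C) = 0.34·0.01 + 0.57·0.154 + 0.09·0.157 = 0.0034 + 0.08778 + 0.01413 = 0.10531
By total probability over the outer partition,
P(L) = 0.11·0.19168 + 0.44·0.14416 + 0.45·0.10531
      = 0.0210848 + 0.0634304 + 0.0473895 = 0.1319047

0.1319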